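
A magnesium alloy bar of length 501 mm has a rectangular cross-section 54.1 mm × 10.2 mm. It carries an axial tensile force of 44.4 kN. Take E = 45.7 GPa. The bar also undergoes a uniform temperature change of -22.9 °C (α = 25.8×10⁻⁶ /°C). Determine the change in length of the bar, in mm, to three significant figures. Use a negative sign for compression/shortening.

A = 551.8 mm².
δ_mech = NL/(AE) = 44400·501/(551.8·45700) = 0.8821 mm.
δ_thermal = αLΔT = 25.8e-6·501·-22.9 = -0.296 mm.
δ = δ_mech + δ_thermal = 0.5861 mm.

0.586 mm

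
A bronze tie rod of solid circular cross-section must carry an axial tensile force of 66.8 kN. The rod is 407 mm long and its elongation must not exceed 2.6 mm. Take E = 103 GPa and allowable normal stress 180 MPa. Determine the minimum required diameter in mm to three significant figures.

21.7 mm

Required area A ≥ P/σ_allow = 66800/180 = 371.1 mm².
For a solid circular section, d ≥ √(4A/π) = 21.74 mm.
Elongation limit: A ≥ PL/(Eδ_allow) = 66800·407/(103000·2.6) = 101.5 mm² ⇒ d ≥ 11.37 mm.
The stress limit governs.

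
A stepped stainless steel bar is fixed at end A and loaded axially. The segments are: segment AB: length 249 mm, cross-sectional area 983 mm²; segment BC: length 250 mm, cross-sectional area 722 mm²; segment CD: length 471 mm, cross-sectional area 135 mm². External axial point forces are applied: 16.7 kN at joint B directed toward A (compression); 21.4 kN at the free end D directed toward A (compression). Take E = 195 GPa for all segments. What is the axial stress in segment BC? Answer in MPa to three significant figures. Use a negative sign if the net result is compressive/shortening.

-29.6 MPa

Internal axial forces (sectioning from the free end, tension +): N_CD = -21.4 kN, N_BC = -21.4 kN, N_AB = -38.1 kN.
σ_BC = N_BC/A_BC = -21400/722 = -29.64 MPa.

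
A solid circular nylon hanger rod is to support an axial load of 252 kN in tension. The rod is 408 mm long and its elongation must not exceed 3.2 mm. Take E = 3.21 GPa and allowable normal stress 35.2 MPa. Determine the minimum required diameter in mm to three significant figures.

113 mm

Required area A ≥ P/σ_allow = 252000/35.2 = 7159 mm².
For a solid circular section, d ≥ √(4A/π) = 95.47 mm.
Elongation limit: A ≥ PL/(Eδ_allow) = 252000·408/(3210·3.2) = 10010 mm² ⇒ d ≥ 112.9 mm.
The elongation limit governs.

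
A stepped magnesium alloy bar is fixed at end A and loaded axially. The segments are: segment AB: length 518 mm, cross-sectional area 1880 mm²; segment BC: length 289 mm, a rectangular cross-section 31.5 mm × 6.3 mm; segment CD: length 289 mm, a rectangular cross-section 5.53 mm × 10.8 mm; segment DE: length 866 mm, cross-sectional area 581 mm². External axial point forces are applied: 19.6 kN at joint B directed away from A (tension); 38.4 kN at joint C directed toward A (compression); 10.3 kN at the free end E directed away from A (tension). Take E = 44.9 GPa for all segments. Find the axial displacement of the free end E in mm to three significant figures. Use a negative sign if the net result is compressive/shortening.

0.488 mm

Internal axial forces (sectioning from the free end, tension +): N_DE = 10.3 kN, N_CD = 10.3 kN, N_BC = -28.1 kN, N_AB = -8.5 kN.
A_BC = 198.4 mm².
A_CD = 59.72 mm².
δ_AB = -8500·518/(1880·44900) = -0.05216 mm
δ_BC = -28100·289/(198.4·44900) = -0.9114 mm
δ_CD = 10300·289/(59.72·44900) = 1.11 mm
δ_DE = 10300·866/(581·44900) = 0.3419 mm
δ = Σδ_i = 0.4884 mm.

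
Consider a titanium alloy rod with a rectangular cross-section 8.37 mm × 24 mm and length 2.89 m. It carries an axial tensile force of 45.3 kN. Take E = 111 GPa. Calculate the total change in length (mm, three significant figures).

5.87 mm

A = 200.9 mm².
δ_mech = NL/(AE) = 45300·2890/(200.9·111000) = 5.871 mm.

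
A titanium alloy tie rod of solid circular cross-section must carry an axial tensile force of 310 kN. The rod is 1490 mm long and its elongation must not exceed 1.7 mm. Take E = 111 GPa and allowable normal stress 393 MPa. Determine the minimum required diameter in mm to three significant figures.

Required area A ≥ P/σ_allow = 310000/393 = 788.8 mm².
For a solid circular section, d ≥ √(4A/π) = 31.69 mm.
Elongation limit: A ≥ PL/(Eδ_allow) = 310000·1490/(111000·1.7) = 2448 mm² ⇒ d ≥ 55.83 mm.
The elongation limit governs.

55.8 mm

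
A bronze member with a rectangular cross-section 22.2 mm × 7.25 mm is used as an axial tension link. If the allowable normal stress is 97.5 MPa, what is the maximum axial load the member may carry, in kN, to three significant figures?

A = 160.9 mm².
P_max = σ_allow · A = 97.5 · 160.9 = 15690 N = 15.69 kN.

15.7 kN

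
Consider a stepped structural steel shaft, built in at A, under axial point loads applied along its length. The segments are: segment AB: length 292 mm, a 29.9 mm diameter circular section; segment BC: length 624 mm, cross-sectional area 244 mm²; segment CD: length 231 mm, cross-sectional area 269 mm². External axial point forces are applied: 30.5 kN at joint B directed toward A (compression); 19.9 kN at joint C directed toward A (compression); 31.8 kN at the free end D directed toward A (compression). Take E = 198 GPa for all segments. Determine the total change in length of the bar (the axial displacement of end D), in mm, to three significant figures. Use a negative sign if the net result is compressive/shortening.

-0.978 mm

Internal axial forces (sectioning from the free end, tension +): N_CD = -31.8 kN, N_BC = -51.7 kN, N_AB = -82.2 kN.
A_AB = 702.2 mm².
δ_AB = -82200·292/(702.2·198000) = -0.1726 mm
δ_BC = -51700·624/(244·198000) = -0.6678 mm
δ_CD = -31800·231/(269·198000) = -0.1379 mm
δ = Σδ_i = -0.9783 mm.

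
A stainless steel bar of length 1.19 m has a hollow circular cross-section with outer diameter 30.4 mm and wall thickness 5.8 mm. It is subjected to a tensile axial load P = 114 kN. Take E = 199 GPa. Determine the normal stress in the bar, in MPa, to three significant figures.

254 MPa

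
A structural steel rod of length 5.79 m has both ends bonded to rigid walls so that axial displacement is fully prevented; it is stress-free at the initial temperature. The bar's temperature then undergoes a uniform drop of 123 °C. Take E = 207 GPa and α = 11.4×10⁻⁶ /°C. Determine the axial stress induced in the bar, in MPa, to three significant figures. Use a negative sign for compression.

290 MPa

Free thermal expansion αLΔT = 11.4e-6 · 5790 · -123 = -8.119 mm.
The walls impose strain ε = −(-8.119)/5790 = 1.4022e-03; σ = Eε = 207000 · 1.4022e-03 = 290.3 MPa.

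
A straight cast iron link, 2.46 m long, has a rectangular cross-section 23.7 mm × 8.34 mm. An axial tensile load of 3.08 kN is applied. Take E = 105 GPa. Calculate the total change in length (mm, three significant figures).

0.365 mm

A = 197.7 mm².
δ_mech = NL/(AE) = 3080·2460/(197.7·105000) = 0.3651 mm.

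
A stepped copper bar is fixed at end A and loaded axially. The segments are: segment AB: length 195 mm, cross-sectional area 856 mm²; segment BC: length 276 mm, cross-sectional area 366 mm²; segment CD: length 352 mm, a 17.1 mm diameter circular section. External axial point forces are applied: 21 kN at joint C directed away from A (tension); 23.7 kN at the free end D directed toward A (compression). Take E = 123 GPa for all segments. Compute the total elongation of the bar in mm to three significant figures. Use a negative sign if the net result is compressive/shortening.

Internal axial forces (sectioning from the free end, tension +): N_CD = -23.7 kN, N_BC = -2.7 kN, N_AB = -2.7 kN.
A_CD = 229.7 mm².
δ_AB = -2700·195/(856·123000) = -0.005001 mm
δ_BC = -2700·276/(366·123000) = -0.01655 mm
δ_CD = -23700·352/(229.7·123000) = -0.2953 mm
δ = Σδ_i = -0.3169 mm.

-0.317 mm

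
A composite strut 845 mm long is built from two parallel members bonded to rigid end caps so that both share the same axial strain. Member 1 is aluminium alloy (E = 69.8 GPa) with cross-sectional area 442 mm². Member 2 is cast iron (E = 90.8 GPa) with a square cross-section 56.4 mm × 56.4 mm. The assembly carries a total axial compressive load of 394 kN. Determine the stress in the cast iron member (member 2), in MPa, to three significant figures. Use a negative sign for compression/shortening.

-112 MPa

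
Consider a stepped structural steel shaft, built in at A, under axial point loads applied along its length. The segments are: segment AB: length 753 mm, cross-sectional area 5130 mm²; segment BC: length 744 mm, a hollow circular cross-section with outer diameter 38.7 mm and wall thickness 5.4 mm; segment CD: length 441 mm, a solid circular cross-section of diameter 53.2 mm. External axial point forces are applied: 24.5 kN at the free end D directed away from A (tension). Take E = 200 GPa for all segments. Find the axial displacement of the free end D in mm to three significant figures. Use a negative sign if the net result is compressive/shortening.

0.204 mm

Internal axial forces (sectioning from the free end, tension +): N_CD = 24.5 kN, N_BC = 24.5 kN, N_AB = 24.5 kN.
A_BC = 564.9 mm².
A_CD = 2223 mm².
δ_AB = 24500·753/(5130·200000) = 0.01798 mm
δ_BC = 24500·744/(564.9·200000) = 0.1613 mm
δ_CD = 24500·441/(2223·200000) = 0.0243 mm
δ = Σδ_i = 0.2036 mm.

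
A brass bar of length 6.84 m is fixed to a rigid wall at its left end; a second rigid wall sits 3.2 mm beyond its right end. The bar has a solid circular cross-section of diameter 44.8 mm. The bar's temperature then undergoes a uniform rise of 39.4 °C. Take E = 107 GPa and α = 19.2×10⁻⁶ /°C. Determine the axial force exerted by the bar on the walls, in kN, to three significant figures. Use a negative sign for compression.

Free thermal expansion αLΔT = 19.2e-6 · 6840 · 39.4 = 5.174 mm.
The walls engage after the gap closes; constrained expansion = 5.174 − 3.2 = 1.974 mm.
The walls impose strain ε = −(1.974)/6840 = -2.8864e-04; σ = Eε = 107000 · -2.8864e-04 = -30.88 MPa.
Wall reaction R = σ·A = -30.88·1576 = -48680 N = -48.68 kN.

-48.7 kN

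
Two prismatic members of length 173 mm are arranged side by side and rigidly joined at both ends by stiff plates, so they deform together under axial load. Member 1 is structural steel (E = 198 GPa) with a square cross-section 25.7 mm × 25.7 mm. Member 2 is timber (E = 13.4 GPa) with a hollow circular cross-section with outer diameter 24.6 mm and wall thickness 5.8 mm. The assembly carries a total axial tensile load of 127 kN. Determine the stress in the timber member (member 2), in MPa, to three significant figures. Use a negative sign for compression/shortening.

12.6 MPa

A_1 = 660.5 mm².
A_2 = 342.6 mm².
Equal strain + equilibrium ⇒ each member carries load in proportion to AE: A₁E₁ = 130800000 N, A₂E₂ = 4590000 N, ΣAE = 135400000 N.
σ₂ = P·E₂/ΣAE = 127000·13400/135400000 = 12.57 MPa.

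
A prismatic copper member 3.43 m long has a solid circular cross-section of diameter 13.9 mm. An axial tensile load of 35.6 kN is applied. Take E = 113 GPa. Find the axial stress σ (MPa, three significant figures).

235 MPa

A = 151.7 mm².
σ = N/A = 35600/151.7 = 234.6 MPa.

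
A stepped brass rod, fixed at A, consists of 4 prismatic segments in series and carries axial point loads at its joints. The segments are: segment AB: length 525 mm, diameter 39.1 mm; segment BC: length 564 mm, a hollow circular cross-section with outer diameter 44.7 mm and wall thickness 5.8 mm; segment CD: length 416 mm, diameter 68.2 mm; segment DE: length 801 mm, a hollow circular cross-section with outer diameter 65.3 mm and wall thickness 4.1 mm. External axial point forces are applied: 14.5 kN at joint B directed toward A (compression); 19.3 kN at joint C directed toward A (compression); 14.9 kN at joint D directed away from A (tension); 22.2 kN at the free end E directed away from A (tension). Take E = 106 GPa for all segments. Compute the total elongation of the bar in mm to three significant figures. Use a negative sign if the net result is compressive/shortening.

0.400 mm

Internal axial forces (sectioning from the free end, tension +): N_DE = 22.2 kN, N_CD = 37.1 kN, N_BC = 17.8 kN, N_AB = 3.3 kN.
A_AB = 1201 mm².
A_BC = 708.8 mm².
A_CD = 3653 mm².
A_DE = 788.3 mm².
δ_AB = 3300·525/(1201·106000) = 0.01361 mm
δ_BC = 17800·564/(708.8·106000) = 0.1336 mm
δ_CD = 37100·416/(3653·106000) = 0.03986 mm
δ_DE = 22200·801/(788.3·106000) = 0.2128 mm
δ = Σδ_i = 0.3999 mm.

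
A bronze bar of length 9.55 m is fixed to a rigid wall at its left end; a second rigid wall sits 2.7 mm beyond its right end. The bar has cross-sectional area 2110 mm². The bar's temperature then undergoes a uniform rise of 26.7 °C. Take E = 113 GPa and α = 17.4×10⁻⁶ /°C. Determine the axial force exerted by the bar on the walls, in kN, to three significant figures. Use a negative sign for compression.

-43.4 kN

Free thermal expansion αLΔT = 17.4e-6 · 9550 · 26.7 = 4.437 mm.
The walls engage after the gap closes; constrained expansion = 4.437 − 2.7 = 1.737 mm.
The walls impose strain ε = −(1.737)/9550 = -1.8186e-04; σ = Eε = 113000 · -1.8186e-04 = -20.55 MPa.
Wall reaction R = σ·A = -20.55·2110 = -43360 N = -43.36 kN.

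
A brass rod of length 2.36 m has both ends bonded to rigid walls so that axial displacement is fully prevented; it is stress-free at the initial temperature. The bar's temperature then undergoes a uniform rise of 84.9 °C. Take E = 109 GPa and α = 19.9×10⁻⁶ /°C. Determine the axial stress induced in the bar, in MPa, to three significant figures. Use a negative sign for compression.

-184 MPa

Free thermal expansion αLΔT = 19.9e-6 · 2360 · 84.9 = 3.987 mm.
The walls impose strain ε = −(3.987)/2360 = -1.6895e-03; σ = Eε = 109000 · -1.6895e-03 = -184.2 MPa.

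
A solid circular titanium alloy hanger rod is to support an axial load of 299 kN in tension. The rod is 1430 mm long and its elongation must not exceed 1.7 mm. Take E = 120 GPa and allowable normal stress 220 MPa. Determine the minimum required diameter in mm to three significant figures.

Required area A ≥ P/σ_allow = 299000/220 = 1359 mm².
For a solid circular section, d ≥ √(4A/π) = 41.6 mm.
Elongation limit: A ≥ PL/(Eδ_allow) = 299000·1430/(120000·1.7) = 2096 mm² ⇒ d ≥ 51.66 mm.
The elongation limit governs.

51.7 mm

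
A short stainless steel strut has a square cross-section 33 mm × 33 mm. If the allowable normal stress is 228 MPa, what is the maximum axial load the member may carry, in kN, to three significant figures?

248 kN

A = 1089 mm².
P_max = σ_allow · A = 228 · 1089 = 248300 N = 248.3 kN.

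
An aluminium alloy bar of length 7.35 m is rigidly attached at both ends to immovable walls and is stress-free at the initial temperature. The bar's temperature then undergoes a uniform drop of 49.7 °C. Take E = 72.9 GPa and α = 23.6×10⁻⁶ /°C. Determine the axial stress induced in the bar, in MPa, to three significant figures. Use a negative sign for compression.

Free thermal expansion αLΔT = 23.6e-6 · 7350 · -49.7 = -8.621 mm.
The walls impose strain ε = −(-8.621)/7350 = 1.1729e-03; σ = Eε = 72900 · 1.1729e-03 = 85.51 MPa.

85.5 MPa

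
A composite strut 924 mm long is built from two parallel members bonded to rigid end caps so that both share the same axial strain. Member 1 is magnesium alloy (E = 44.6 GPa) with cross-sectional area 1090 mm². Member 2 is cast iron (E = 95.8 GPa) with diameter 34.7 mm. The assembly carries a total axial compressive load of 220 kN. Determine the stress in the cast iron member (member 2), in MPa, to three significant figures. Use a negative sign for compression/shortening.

A_2 = 945.7 mm².
Equal strain + equilibrium ⇒ each member carries load in proportion to AE: A₁E₁ = 48610000 N, A₂E₂ = 90600000 N, ΣAE = 139200000 N.
σ₂ = P·E₂/ΣAE = -220000·95800/139200000 = -151.4 MPa.

-151 MPa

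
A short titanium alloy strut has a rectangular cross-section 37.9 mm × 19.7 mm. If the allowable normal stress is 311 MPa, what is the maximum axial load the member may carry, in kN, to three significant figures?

A = 746.6 mm².
P_max = σ_allow · A = 311 · 746.6 = 232200 N = 232.2 kN.

232 kN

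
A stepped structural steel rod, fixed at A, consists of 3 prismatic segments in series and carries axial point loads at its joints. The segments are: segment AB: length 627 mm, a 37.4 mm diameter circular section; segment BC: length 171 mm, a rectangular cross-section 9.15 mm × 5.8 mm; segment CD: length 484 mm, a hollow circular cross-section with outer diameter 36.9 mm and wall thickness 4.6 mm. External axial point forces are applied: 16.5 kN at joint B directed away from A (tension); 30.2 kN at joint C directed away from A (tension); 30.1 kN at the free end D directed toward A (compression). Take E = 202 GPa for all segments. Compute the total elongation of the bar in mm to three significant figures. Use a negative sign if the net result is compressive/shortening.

-0.106 mm

Internal axial forces (sectioning from the free end, tension +): N_CD = -30.1 kN, N_BC = 0.1 kN, N_AB = 16.6 kN.
A_AB = 1099 mm².
A_BC = 53.07 mm².
A_CD = 466.8 mm².
δ_AB = 16600·627/(1099·202000) = 0.0469 mm
δ_BC = 100·171/(53.07·202000) = 0.001595 mm
δ_CD = -30100·484/(466.8·202000) = -0.1545 mm
δ = Σδ_i = -0.106 mm.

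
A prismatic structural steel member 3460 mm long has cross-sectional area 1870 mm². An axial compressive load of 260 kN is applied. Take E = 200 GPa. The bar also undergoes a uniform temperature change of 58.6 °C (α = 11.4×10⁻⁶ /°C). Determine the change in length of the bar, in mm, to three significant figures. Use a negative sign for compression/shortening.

δ_mech = NL/(AE) = -260000·3460/(1870·200000) = -2.405 mm.
δ_thermal = αLΔT = 11.4e-6·3460·58.6 = 2.311 mm.
δ = δ_mech + δ_thermal = -0.09393 mm.

-0.0939 mm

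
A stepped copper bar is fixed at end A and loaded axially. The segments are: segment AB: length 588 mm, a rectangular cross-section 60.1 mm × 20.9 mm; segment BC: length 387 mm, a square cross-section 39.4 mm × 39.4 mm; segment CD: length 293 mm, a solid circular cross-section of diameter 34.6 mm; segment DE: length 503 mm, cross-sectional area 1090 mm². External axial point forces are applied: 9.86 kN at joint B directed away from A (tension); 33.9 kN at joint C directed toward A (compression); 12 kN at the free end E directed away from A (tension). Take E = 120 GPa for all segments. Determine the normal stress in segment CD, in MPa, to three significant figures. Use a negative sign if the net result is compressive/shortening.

Internal axial forces (sectioning from the free end, tension +): N_DE = 12 kN, N_CD = 12 kN, N_BC = -21.9 kN, N_AB = -12.04 kN.
A_CD = 940.2 mm².
σ_CD = N_CD/A_CD = 12000/940.2 = 12.76 MPa.

12.8 MPa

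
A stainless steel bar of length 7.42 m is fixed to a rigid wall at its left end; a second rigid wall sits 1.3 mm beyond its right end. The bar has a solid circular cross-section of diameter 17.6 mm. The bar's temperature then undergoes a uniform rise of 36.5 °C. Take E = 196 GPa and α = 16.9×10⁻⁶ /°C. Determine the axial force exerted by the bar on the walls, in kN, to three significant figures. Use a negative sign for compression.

Free thermal expansion αLΔT = 16.9e-6 · 7420 · 36.5 = 4.577 mm.
The walls engage after the gap closes; constrained expansion = 4.577 − 1.3 = 3.277 mm.
The walls impose strain ε = −(3.277)/7420 = -4.4165e-04; σ = Eε = 196000 · -4.4165e-04 = -86.56 MPa.
Wall reaction R = σ·A = -86.56·243.3 = -21060 N = -21.06 kN.

-21.1 kN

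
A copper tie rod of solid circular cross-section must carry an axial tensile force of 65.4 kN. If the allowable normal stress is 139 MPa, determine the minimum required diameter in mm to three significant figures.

Required area A ≥ P/σ_allow = 65400/139 = 470.5 mm².
For a solid circular section, d ≥ √(4A/π) = 24.48 mm.

24.5 mm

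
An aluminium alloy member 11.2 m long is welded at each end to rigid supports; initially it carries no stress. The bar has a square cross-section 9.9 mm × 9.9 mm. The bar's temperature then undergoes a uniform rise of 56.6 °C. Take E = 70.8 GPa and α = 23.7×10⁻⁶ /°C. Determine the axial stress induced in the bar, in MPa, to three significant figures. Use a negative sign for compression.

Free thermal expansion αLΔT = 23.7e-6 · 11200 · 56.6 = 15.02 mm.
The walls impose strain ε = −(15.02)/11200 = -1.3414e-03; σ = Eε = 70800 · -1.3414e-03 = -94.97 MPa.

-95.0 MPa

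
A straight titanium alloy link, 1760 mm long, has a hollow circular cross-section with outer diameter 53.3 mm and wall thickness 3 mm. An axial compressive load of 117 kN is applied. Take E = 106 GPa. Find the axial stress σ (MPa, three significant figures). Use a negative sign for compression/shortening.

-247 MPa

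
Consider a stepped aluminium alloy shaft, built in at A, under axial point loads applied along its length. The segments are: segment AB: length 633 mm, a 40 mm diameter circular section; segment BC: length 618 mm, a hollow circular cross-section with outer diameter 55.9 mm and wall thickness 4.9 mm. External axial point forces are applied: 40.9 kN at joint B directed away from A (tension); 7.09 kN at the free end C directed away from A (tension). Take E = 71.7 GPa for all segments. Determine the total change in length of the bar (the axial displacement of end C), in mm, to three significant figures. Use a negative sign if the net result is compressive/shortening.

0.415 mm

Internal axial forces (sectioning from the free end, tension +): N_BC = 7.09 kN, N_AB = 47.99 kN.
A_AB = 1257 mm².
A_BC = 785.1 mm².
δ_AB = 47990·633/(1257·71700) = 0.3372 mm
δ_BC = 7090·618/(785.1·71700) = 0.07784 mm
δ = Σδ_i = 0.415 mm.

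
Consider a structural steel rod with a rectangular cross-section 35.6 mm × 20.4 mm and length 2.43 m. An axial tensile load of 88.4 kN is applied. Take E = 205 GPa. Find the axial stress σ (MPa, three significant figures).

122 MPa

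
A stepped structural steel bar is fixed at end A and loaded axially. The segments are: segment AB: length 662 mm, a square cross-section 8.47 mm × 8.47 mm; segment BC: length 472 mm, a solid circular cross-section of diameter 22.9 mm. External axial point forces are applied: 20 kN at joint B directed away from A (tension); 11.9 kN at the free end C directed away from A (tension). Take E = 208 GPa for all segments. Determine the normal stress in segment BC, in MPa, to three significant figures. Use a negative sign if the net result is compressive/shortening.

Internal axial forces (sectioning from the free end, tension +): N_BC = 11.9 kN, N_AB = 31.9 kN.
A_BC = 411.9 mm².
σ_BC = N_BC/A_BC = 11900/411.9 = 28.89 MPa.

28.9 MPa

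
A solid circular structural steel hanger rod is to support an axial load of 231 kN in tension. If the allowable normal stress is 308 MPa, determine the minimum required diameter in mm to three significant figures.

Required area A ≥ P/σ_allow = 231000/308 = 750 mm².
For a solid circular section, d ≥ √(4A/π) = 30.9 mm.

30.9 mm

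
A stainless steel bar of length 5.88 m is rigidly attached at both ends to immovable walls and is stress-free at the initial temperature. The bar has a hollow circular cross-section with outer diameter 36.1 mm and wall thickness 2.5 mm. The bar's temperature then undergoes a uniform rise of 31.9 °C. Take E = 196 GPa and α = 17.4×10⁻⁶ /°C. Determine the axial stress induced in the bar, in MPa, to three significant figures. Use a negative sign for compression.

-109 MPa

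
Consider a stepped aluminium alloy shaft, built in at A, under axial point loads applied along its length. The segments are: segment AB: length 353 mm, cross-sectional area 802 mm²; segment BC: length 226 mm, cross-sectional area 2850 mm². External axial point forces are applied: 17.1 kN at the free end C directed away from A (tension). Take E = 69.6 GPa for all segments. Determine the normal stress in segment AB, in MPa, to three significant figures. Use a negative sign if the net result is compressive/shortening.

Internal axial forces (sectioning from the free end, tension +): N_BC = 17.1 kN, N_AB = 17.1 kN.
σ_AB = N_AB/A_AB = 17100/802 = 21.32 MPa.

21.3 MPa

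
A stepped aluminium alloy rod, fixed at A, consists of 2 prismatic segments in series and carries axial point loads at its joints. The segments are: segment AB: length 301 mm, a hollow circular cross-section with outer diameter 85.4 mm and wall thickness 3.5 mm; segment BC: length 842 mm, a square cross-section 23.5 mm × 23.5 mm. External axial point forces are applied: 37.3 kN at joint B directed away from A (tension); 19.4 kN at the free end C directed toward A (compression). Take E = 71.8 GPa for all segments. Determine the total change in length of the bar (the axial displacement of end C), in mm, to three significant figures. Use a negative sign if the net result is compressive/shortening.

-0.329 mm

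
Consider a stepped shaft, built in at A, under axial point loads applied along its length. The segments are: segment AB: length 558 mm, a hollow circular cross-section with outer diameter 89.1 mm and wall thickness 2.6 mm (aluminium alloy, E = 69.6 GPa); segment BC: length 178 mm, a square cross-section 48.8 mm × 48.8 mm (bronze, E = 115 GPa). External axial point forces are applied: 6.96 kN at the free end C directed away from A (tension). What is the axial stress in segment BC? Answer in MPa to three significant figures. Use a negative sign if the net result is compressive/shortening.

Internal axial forces (sectioning from the free end, tension +): N_BC = 6.96 kN, N_AB = 6.96 kN.
A_BC = 2381 mm².
σ_BC = N_BC/A_BC = 6960/2381 = 2.923 MPa.

2.92 MPa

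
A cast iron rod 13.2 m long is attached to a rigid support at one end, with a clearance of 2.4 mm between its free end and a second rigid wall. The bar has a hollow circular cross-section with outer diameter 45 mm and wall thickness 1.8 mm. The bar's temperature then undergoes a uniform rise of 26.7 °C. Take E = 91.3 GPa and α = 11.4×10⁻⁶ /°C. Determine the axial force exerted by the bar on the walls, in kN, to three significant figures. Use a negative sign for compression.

-2.73 kN

Free thermal expansion αLΔT = 11.4e-6 · 13200 · 26.7 = 4.018 mm.
The walls engage after the gap closes; constrained expansion = 4.018 − 2.4 = 1.618 mm.
The walls impose strain ε = −(1.618)/13200 = -1.2256e-04; σ = Eε = 91300 · -1.2256e-04 = -11.19 MPa.
Wall reaction R = σ·A = -11.19·244.3 = -2734 N = -2.734 kN.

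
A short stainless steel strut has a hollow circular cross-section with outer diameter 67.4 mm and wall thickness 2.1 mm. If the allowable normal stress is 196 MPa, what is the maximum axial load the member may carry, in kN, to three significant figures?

84.4 kN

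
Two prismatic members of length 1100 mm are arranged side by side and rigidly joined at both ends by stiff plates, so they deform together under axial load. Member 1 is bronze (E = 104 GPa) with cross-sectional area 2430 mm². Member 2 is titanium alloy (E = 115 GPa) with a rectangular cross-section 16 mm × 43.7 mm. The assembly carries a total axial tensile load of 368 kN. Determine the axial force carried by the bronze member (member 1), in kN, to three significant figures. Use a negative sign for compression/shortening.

279 kN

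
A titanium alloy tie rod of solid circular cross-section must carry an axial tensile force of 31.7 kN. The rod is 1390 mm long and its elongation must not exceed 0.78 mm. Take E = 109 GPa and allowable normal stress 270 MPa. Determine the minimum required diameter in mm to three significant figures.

Required area A ≥ P/σ_allow = 31700/270 = 117.4 mm².
For a solid circular section, d ≥ √(4A/π) = 12.23 mm.
Elongation limit: A ≥ PL/(Eδ_allow) = 31700·1390/(109000·0.78) = 518.3 mm² ⇒ d ≥ 25.69 mm.
The elongation limit governs.

25.7 mm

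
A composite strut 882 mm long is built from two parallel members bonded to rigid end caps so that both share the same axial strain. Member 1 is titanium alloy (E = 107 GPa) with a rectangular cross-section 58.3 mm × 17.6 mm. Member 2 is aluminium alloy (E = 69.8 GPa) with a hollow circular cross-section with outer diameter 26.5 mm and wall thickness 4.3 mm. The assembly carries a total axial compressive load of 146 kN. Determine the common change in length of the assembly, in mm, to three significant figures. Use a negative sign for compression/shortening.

-0.985 mm

A_1 = 1026 mm².
A_2 = 299.9 mm².
Equal strain + equilibrium ⇒ each member carries load in proportion to AE: A₁E₁ = 109800000 N, A₂E₂ = 20930000 N, ΣAE = 130700000 N.
δ = PL/ΣAE = -146000·882/130700000 = -0.9851 mm.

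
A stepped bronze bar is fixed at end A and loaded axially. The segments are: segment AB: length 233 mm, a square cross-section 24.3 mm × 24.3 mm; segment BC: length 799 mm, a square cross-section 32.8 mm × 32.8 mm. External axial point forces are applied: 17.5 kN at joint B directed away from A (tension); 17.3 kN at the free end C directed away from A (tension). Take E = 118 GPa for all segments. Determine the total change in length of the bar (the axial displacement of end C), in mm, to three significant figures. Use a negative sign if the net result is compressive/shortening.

0.225 mm

Internal axial forces (sectioning from the free end, tension +): N_BC = 17.3 kN, N_AB = 34.8 kN.
A_AB = 590.5 mm².
A_BC = 1076 mm².
δ_AB = 34800·233/(590.5·118000) = 0.1164 mm
δ_BC = 17300·799/(1076·118000) = 0.1089 mm
δ = Σδ_i = 0.2253 mm.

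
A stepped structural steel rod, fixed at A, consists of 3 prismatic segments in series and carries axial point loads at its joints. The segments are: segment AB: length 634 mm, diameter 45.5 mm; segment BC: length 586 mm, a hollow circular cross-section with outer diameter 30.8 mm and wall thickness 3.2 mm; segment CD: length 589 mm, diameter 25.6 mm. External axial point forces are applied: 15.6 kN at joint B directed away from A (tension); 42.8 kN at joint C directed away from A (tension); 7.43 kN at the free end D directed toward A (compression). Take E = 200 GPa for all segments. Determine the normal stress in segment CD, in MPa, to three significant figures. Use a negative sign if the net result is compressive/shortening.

-14.4 MPa

Internal axial forces (sectioning from the free end, tension +): N_CD = -7.43 kN, N_BC = 35.37 kN, N_AB = 50.97 kN.
A_CD = 514.7 mm².
σ_CD = N_CD/A_CD = -7430/514.7 = -14.44 MPa.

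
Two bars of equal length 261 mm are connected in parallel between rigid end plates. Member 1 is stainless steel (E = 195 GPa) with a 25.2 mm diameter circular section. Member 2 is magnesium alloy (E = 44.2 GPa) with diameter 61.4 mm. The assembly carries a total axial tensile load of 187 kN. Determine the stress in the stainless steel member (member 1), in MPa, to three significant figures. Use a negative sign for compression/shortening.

160 MPa

A_1 = 498.8 mm².
A_2 = 2961 mm².
Equal strain + equilibrium ⇒ each member carries load in proportion to AE: A₁E₁ = 97260000 N, A₂E₂ = 130900000 N, ΣAE = 228100000 N.
σ₁ = P·E₁/ΣAE = 187000·195000/228100000 = 159.8 MPa.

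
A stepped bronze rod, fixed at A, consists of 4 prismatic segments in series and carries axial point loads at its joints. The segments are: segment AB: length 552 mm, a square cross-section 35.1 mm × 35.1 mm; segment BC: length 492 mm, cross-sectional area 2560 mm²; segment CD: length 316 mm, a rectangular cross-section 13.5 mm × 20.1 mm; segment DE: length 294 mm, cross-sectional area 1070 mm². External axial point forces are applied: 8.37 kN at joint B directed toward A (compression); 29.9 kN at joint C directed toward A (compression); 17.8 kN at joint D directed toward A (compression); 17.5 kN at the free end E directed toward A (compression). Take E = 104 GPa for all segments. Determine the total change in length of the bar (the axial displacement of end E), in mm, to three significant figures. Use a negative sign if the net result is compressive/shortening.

-0.879 mm

Internal axial forces (sectioning from the free end, tension +): N_DE = -17.5 kN, N_CD = -35.3 kN, N_BC = -65.2 kN, N_AB = -73.57 kN.
A_AB = 1232 mm².
A_CD = 271.4 mm².
δ_AB = -73570·552/(1232·104000) = -0.317 mm
δ_BC = -65200·492/(2560·104000) = -0.1205 mm
δ_CD = -35300·316/(271.4·104000) = -0.3953 mm
δ_DE = -17500·294/(1070·104000) = -0.04623 mm
δ = Σδ_i = -0.8789 mm.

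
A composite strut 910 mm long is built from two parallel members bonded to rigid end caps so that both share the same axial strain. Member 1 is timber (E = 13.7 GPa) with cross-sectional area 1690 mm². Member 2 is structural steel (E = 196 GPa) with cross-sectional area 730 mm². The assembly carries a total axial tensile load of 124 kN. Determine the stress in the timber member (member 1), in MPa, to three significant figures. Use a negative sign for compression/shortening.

Equal strain + equilibrium ⇒ each member carries load in proportion to AE: A₁E₁ = 23150000 N, A₂E₂ = 143100000 N, ΣAE = 166200000 N.
σ₁ = P·E₁/ΣAE = 124000·13700/166200000 = 10.22 MPa.

10.2 MPa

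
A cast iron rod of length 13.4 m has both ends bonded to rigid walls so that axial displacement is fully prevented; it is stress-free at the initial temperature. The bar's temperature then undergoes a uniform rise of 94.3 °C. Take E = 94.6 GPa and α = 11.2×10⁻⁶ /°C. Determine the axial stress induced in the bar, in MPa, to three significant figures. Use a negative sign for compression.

-99.9 MPa

Free thermal expansion αLΔT = 11.2e-6 · 13400 · 94.3 = 14.15 mm.
The walls impose strain ε = −(14.15)/13400 = -1.0562e-03; σ = Eε = 94600 · -1.0562e-03 = -99.91 MPa.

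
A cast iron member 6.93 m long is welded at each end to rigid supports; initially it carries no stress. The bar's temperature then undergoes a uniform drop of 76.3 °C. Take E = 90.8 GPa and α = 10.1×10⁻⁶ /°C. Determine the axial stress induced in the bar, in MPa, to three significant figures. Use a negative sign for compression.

70.0 MPa

Free thermal expansion αLΔT = 10.1e-6 · 6930 · -76.3 = -5.34 mm.
The walls impose strain ε = −(-5.34)/6930 = 7.7063e-04; σ = Eε = 90800 · 7.7063e-04 = 69.97 MPa.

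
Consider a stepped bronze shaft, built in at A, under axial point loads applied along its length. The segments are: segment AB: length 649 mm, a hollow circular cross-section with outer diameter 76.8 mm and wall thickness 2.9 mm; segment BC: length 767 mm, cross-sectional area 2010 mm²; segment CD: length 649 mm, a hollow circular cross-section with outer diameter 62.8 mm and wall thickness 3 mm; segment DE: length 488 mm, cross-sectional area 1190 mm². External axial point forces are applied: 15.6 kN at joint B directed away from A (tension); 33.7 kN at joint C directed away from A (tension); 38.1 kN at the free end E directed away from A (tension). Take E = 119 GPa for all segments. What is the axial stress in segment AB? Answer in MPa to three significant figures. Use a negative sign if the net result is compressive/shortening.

130 MPa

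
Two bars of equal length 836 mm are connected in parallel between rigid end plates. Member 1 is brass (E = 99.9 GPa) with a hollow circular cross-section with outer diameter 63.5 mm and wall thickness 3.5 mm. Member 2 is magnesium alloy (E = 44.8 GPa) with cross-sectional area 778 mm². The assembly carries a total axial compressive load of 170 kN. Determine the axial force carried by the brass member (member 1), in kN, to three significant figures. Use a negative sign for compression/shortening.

-111 kN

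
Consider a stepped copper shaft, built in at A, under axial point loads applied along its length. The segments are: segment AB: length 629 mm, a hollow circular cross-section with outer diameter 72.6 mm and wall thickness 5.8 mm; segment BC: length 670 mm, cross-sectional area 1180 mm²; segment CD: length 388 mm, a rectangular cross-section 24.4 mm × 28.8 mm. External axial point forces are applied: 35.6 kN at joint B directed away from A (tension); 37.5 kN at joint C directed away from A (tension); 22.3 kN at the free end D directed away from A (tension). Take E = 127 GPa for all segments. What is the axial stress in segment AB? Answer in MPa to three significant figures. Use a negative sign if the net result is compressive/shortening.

78.4 MPa

Internal axial forces (sectioning from the free end, tension +): N_CD = 22.3 kN, N_BC = 59.8 kN, N_AB = 95.4 kN.
A_AB = 1217 mm².
σ_AB = N_AB/A_AB = 95400/1217 = 78.38 MPa.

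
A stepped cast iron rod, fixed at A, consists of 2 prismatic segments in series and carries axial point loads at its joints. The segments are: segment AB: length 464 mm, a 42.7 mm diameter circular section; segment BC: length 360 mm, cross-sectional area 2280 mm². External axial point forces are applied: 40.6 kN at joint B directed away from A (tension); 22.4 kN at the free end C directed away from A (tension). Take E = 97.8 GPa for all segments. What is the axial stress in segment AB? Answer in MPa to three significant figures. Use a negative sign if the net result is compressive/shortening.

Internal axial forces (sectioning from the free end, tension +): N_BC = 22.4 kN, N_AB = 63 kN.
A_AB = 1432 mm².
σ_AB = N_AB/A_AB = 63000/1432 = 43.99 MPa.

44.0 MPa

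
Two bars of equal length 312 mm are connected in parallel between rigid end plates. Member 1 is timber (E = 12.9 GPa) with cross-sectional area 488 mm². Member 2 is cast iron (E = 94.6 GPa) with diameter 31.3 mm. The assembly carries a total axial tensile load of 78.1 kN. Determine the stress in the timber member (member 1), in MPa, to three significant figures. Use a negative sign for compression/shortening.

A_2 = 769.4 mm².
Equal strain + equilibrium ⇒ each member carries load in proportion to AE: A₁E₁ = 6295000 N, A₂E₂ = 72790000 N, ΣAE = 79080000 N.
σ₁ = P·E₁/ΣAE = 78100·12900/79080000 = 12.74 MPa.

12.7 MPa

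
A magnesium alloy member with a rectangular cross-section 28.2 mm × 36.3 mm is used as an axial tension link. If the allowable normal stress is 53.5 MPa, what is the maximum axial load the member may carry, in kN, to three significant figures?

54.8 kN

A = 1024 mm².
P_max = σ_allow · A = 53.5 · 1024 = 54770 N = 54.77 kN.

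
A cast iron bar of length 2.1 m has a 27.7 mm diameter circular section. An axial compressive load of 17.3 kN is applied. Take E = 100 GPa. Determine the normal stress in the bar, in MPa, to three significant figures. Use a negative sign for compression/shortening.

-28.7 MPa

A = 602.6 mm².
σ = N/A = -17300/602.6 = -28.71 MPa.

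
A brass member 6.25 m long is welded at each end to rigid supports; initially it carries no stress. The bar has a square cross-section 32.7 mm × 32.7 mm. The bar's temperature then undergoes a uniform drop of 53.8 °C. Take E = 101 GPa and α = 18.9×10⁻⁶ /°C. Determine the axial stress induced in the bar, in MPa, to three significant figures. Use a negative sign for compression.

Free thermal expansion αLΔT = 18.9e-6 · 6250 · -53.8 = -6.355 mm.
The walls impose strain ε = −(-6.355)/6250 = 1.0168e-03; σ = Eε = 101000 · 1.0168e-03 = 102.7 MPa.

103 MPa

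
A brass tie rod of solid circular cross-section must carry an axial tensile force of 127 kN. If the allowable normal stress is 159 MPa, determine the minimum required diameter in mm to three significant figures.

31.9 mm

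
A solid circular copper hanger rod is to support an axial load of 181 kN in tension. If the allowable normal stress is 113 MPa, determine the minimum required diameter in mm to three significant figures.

Required area A ≥ P/σ_allow = 181000/113 = 1602 mm².
For a solid circular section, d ≥ √(4A/π) = 45.16 mm.

45.2 mm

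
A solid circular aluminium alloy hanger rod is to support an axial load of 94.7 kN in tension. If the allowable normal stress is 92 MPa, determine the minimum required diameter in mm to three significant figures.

Required area A ≥ P/σ_allow = 94700/92 = 1029 mm².
For a solid circular section, d ≥ √(4A/π) = 36.2 mm.

36.2 mm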